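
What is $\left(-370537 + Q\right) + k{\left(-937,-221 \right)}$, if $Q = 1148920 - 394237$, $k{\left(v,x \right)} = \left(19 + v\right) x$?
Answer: $587024$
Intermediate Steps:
$k{\left(v,x \right)} = x \left(19 + v\right)$
$Q = 754683$ ($Q = 1148920 - 394237 = 754683$)
$\left(-370537 + Q\right) + k{\left(-937,-221 \right)} = \left(-370537 + 754683\right) - 221 \left(19 - 937\right) = 384146 - -202878 = 384146 + 202878 = 587024$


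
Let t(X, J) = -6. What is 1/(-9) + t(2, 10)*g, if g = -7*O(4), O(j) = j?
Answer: 1511/9 ≈ 167.89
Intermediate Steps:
g = -28 (g = -7*4 = -28)
1/(-9) + t(2, 10)*g = 1/(-9) - 6*(-28) = -1/9 + 168 = 1511/9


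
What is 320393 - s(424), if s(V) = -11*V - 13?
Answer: 325070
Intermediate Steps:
s(V) = -13 - 11*V
320393 - s(424) = 320393 - (-13 - 11*424) = 320393 - (-13 - 4664) = 320393 - 1*(-4677) = 320393 + 4677 = 325070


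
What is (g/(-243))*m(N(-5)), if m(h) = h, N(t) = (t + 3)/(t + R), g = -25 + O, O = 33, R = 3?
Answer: -8/243 ≈ -0.032922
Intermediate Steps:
g = 8 (g = -25 + 33 = 8)
N(t) = 1 (N(t) = (t + 3)/(t + 3) = (3 + t)/(3 + t) = 1)
(g/(-243))*m(N(-5)) = (8/(-243))*1 = (8*(-1/243))*1 = -8/243*1 = -8/243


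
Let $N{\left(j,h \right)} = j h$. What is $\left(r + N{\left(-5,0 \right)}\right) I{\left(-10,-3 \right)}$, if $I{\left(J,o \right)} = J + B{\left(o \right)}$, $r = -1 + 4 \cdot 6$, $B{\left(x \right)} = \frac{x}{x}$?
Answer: $-207$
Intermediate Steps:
$B{\left(x \right)} = 1$
$r = 23$ ($r = -1 + 24 = 23$)
$I{\left(J,o \right)} = 1 + J$ ($I{\left(J,o \right)} = J + 1 = 1 + J$)
$N{\left(j,h \right)} = h j$
$\left(r + N{\left(-5,0 \right)}\right) I{\left(-10,-3 \right)} = \left(23 + 0 \left(-5\right)\right) \left(1 - 10\right) = \left(23 + 0\right) \left(-9\right) = 23 \left(-9\right) = -207$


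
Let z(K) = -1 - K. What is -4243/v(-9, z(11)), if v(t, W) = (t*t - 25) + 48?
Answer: -4243/104 ≈ -40.798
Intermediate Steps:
v(t, W) = 23 + t**2 (v(t, W) = (t**2 - 25) + 48 = (-25 + t**2) + 48 = 23 + t**2)
-4243/v(-9, z(11)) = -4243/(23 + (-9)**2) = -4243/(23 + 81) = -4243/104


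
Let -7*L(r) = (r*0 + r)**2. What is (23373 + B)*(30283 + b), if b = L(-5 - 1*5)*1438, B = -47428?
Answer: -1640093955/7 ≈ -2.3430e+8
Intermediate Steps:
L(r) = -r**2/7 (L(r) = -(r*0 + r)**2/7 = -(0 + r)**2/7 = -r**2/7)
b = -143800/7 (b = -(-5 - 1*5)**2/7*1438 = -(-5 - 5)**2/7*1438 = -1/7*(-10)**2*1438 = -1/7*100*1438 = -100/7*1438 = -143800/7 ≈ -20543.)
(23373 + B)*(30283 + b) = (23373 - 47428)*(30283 - 143800/7) = -24055*68181/7 = -1640093955/7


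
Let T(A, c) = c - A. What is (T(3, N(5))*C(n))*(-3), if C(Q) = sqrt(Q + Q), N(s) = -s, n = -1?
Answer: 24*I*sqrt(2) ≈ 33.941*I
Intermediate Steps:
C(Q) = sqrt(2)*sqrt(Q) (C(Q) = sqrt(2*Q) = sqrt(2)*sqrt(Q))
(T(3, N(5))*C(n))*(-3) = ((-1*5 - 1*3)*(sqrt(2)*sqrt(-1)))*(-3) = ((-5 - 3)*(sqrt(2)*I))*(-3) = -8*I*sqrt(2)*(-3) = 24*I*sqrt(2)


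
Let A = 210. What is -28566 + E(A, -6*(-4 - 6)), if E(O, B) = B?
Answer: -28506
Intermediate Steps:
-28566 + E(A, -6*(-4 - 6)) = -28566 - 6*(-4 - 6) = -28566 - 6*(-10) = -28566 + 60 = -28506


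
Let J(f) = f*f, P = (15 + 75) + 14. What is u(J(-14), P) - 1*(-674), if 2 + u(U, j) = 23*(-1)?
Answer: 649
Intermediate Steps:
P = 104 (P = 90 + 14 = 104)
J(f) = f²
u(U, j) = -25 (u(U, j) = -2 + 23*(-1) = -2 - 23 = -25)
u(J(-14), P) - 1*(-674) = -25 - 1*(-674) = -25 + 674 = 649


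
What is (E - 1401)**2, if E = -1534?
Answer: 8614225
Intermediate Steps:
(E - 1401)**2 = (-1534 - 1401)**2 = (-2935)**2 = 8614225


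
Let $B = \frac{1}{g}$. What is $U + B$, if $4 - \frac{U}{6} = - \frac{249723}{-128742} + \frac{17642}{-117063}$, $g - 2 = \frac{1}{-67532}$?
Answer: $\frac{12067568961127}{876625456059} \approx 13.766$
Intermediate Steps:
$g = \frac{135063}{67532}$ ($g = 2 + \frac{1}{-67532} = 2 - \frac{1}{67532} = \frac{135063}{67532} \approx 2.0$)
$U = \frac{11107213933}{837273597}$ ($U = 24 - 6 \left(- \frac{249723}{-128742} + \frac{17642}{-117063}\right) = 24 - 6 \left(\left(-249723\right) \left(- \frac{1}{128742}\right) + 17642 \left(- \frac{1}{117063}\right)\right) = 24 - 6 \left(\frac{83241}{42914} - \frac{17642}{117063}\right) = 24 - \frac{8987352395}{837273597} = \frac{11107213933}{837273597} \approx 13.266$)
$B = \frac{67532}{135063}$ ($B = \frac{1}{\frac{135063}{67532}} = \frac{67532}{135063} \approx 0.5$)
$U + B = \frac{11107213933}{837273597} + \frac{67532}{135063} = \frac{12067568961127}{876625456059}$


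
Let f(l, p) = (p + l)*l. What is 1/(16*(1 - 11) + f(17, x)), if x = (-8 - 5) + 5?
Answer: -⅐ ≈ -0.14286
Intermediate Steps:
x = -8 (x = -13 + 5 = -8)
f(l, p) = l*(l + p) (f(l, p) = (l + p)*l = l*(l + p))
1/(16*(1 - 11) + f(17, x)) = 1/(16*(1 - 11) + 17*(17 - 8)) = 1/(16*(-10) + 17*9) = 1/(-160 + 153) = 1/(-7) = -⅐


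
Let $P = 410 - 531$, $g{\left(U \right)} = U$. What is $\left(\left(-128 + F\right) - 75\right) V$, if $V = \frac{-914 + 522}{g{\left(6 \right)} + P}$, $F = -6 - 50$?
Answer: $- \frac{101528}{115} \approx -882.85$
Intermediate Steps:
$P = -121$
$F = -56$ ($F = -6 - 50 = -56$)
$V = \frac{392}{115}$ ($V = \frac{-914 + 522}{6 - 121} = - \frac{392}{-115} = \left(-392\right) \left(- \frac{1}{115}\right) = \frac{392}{115} \approx 3.4087$)
$\left(\left(-128 + F\right) - 75\right) V = \left(\left(-128 - 56\right) - 75\right) \frac{392}{115} = \left(-184 - 75\right) \frac{392}{115} = \left(-259\right) \frac{392}{115} = - \frac{101528}{115}$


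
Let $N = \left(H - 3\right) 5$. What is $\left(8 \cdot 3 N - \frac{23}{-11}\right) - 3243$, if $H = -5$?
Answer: $- \frac{46210}{11} \approx -4200.9$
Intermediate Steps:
$N = -40$ ($N = \left(-5 - 3\right) 5 = \left(-8\right) 5 = -40$)
$\left(8 \cdot 3 N - \frac{23}{-11}\right) - 3243 = \left(8 \cdot 3 \left(-40\right) - \frac{23}{-11}\right) - 3243 = \left(24 \left(-40\right) - - \frac{23}{11}\right) - 3243 = \left(-960 + \frac{23}{11}\right) - 3243 = - \frac{10537}{11} - 3243 = - \frac{46210}{11}$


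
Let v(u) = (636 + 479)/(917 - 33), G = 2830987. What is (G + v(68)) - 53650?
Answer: 2455167023/884 ≈ 2.7773e+6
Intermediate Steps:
v(u) = 1115/884
(G + v(68)) - 53650 = (2830987 + 1115/884) - 53650 = 2502593623/884 - 53650 = 2455167023/884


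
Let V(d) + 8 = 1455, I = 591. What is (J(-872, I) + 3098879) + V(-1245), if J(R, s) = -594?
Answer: 3099732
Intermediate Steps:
V(d) = 1447 (V(d) = -8 + 1455 = 1447)
(J(-872, I) + 3098879) + V(-1245) = (-594 + 3098879) + 1447 = 3098285 + 1447 = 3099732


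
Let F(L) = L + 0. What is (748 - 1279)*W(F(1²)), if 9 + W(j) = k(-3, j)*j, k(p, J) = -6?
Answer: 7965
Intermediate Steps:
F(L) = L
W(j) = -9 - 6*j
(748 - 1279)*W(F(1²)) = (748 - 1279)*(-9 - 6*1²) = -531*(-9 - 6*1) = -531*(-9 - 6) = -531*(-15) = 7965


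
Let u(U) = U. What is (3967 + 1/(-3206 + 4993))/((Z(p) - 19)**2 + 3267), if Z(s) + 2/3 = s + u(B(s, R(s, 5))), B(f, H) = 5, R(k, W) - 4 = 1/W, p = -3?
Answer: 31900635/28781422 ≈ 1.1084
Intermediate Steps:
R(k, W) = 4 + 1/W
Z(s) = 13/3 + s (Z(s) = -2/3 + (s + 5) = -2/3 + (5 + s) = 13/3 + s)
(3967 + 1/(-3206 + 4993))/((Z(p) - 19)**2 + 3267) = (3967 + 1/(-3206 + 4993))/(((13/3 - 3) - 19)**2 + 3267) = (3967 + 1/1787)/((4/3 - 19)**2 + 3267) = (3967 + 1/1787)/((-53/3)**2 + 3267) = 7089030/(1787*(2809/9 + 3267)) = 7089030/(1787*(32212/9)) = (7089030/1787)*(9/32212) = 31900635/28781422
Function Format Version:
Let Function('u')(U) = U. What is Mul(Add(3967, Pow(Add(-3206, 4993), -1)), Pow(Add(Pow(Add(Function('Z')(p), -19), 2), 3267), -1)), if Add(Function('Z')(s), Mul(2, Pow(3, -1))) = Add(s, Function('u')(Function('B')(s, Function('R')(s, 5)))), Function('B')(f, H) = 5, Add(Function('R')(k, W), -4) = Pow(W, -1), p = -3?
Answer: Rational(31900635, 28781422) ≈ 1.1084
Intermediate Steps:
Function('R')(k, W) = Add(4, Pow(W, -1))
Function('Z')(s) = Add(Rational(13, 3), s) (Function('Z')(s) = Add(Rational(-2, 3), Add(s, 5)) = Add(Rational(-2, 3), Add(5, s)) = Add(Rational(13, 3), s))
Mul(Add(3967, Pow(Add(-3206, 4993), -1)), Pow(Add(Pow(Add(Function('Z')(p), -19), 2), 3267), -1)) = Mul(Add(3967, Pow(Add(-3206, 4993), -1)), Pow(Add(Pow(Add(Add(Rational(13, 3), -3), -19), 2), 3267), -1)) = Mul(Add(3967, Pow(1787, -1)), Pow(Add(Pow(Add(Rational(4, 3), -19), 2), 3267), -1)) = Mul(Add(3967, Rational(1, 1787)), Pow(Add(Pow(Rational(-53, 3), 2), 3267), -1)) = Mul(Rational(7089030, 1787), Pow(Add(Rational(2809, 9), 3267), -1)) = Mul(Rational(7089030, 1787), Pow(Rational(32212, 9), -1)) = Mul(Rational(7089030, 1787), Rational(9, 32212)) = Rational(31900635, 28781422)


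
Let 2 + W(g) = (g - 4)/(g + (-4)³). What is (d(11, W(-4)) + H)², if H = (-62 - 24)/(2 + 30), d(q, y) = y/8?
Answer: 632025/73984 ≈ 8.5427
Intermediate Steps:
W(g) = -2 + (-4 + g)/(-64 + g) (W(g) = -2 + (g - 4)/(g + (-4)³) = -2 + (-4 + g)/(g - 64) = -2 + (-4 + g)/(-64 + g))
d(q, y) = y/8 (d(q, y) = y*(⅛) = y/8)
H = -43/16 (H = -86/32 = -86*1/32 = -43/16 ≈ -2.6875)
(d(11, W(-4)) + H)² = (((124 - 1*(-4))/(-64 - 4))/8 - 43/16)² = (((124 + 4)/(-68))/8 - 43/16)² = ((-1/68*128)/8 - 43/16)² = ((⅛)*(-32/17) - 43/16)² = (-4/17 - 43/16)² = (-795/272)² = 632025/73984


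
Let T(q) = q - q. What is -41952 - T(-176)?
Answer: -41952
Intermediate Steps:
T(q) = 0
-41952 - T(-176) = -41952 - 1*0 = -41952 + 0 = -41952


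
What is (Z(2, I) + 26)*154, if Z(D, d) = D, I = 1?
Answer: 4312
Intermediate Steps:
(Z(2, I) + 26)*154 = (2 + 26)*154 = 28*154 = 4312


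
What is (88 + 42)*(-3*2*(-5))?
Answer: 3900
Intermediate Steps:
(88 + 42)*(-3*2*(-5)) = 130*(-6*(-5)) = 130*30 = 3900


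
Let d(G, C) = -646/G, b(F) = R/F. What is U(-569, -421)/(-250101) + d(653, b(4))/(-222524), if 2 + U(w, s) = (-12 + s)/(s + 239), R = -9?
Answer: 807442121/275591370034071 ≈ 2.9299e-6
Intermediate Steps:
b(F) = -9/F
U(w, s) = -2 + (-12 + s)/(239 + s) (U(w, s) = -2 + (-12 + s)/(s + 239) = -2 + (-12 + s)/(239 + s))
U(-569, -421)/(-250101) + d(653, b(4))/(-222524) = ((-490 - 1*(-421))/(239 - 421))/(-250101) - 646/653/(-222524) = ((-490 + 421)/(-182))*(-1/250101) - 646*1/653*(-1/222524) = -1/182*(-69)*(-1/250101) - 646/653*(-1/222524) = (69/182)*(-1/250101) + 323/72654086 = -23/15172794 + 323/72654086 = 807442121/275591370034071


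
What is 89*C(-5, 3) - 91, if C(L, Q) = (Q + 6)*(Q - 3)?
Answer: -91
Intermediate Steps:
C(L, Q) = (-3 + Q)*(6 + Q) (C(L, Q) = (6 + Q)*(-3 + Q) = (-3 + Q)*(6 + Q))
89*C(-5, 3) - 91 = 89*(-18 + 3**2 + 3*3) - 91 = 89*(-18 + 9 + 9) - 91 = 89*0 - 91 = 0 - 91 = -91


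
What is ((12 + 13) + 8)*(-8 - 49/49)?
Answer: -297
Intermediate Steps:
((12 + 13) + 8)*(-8 - 49/49) = (25 + 8)*(-8 - 49*1/49) = 33*(-8 - 1) = 33*(-9) = -297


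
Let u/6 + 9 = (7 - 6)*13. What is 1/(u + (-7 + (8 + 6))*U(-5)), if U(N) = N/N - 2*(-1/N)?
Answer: 5/141 ≈ 0.035461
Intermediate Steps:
U(N) = 1 + 2/N (U(N) = 1 - (-2)/N = 1 + 2/N)
u = 24 (u = -54 + 6*((7 - 6)*13) = -54 + 6*(1*13) = -54 + 6*13 = -54 + 78 = 24)
1/(u + (-7 + (8 + 6))*U(-5)) = 1/(24 + (-7 + (8 + 6))*((2 - 5)/(-5))) = 1/(24 + (-7 + 14)*(-1/5*(-3))) = 1/(24 + 7*(3/5)) = 1/(24 + 21/5) = 1/(141/5) = 5/141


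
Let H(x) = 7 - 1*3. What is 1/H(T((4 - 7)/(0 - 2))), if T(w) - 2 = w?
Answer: ¼ ≈ 0.25000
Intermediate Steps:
T(w) = 2 + w
H(x) = 4 (H(x) = 7 - 3 = 4)
1/H(T((4 - 7)/(0 - 2))) = 1/4 = ¼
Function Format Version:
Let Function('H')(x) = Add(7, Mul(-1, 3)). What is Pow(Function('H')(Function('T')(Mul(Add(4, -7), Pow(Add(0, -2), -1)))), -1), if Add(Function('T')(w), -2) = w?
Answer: Rational(1, 4) ≈ 0.25000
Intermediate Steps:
Function('T')(w) = Add(2, w)
Function('H')(x) = 4 (Function('H')(x) = Add(7, -3) = 4)
Pow(Function('H')(Function('T')(Mul(Add(4, -7), Pow(Add(0, -2), -1)))), -1) = Pow(4, -1) = Rational(1, 4)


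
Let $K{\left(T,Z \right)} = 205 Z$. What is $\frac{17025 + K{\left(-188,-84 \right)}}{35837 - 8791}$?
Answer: $- \frac{195}{27046} \approx -0.0072099$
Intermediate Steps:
$\frac{17025 + K{\left(-188,-84 \right)}}{35837 - 8791} = \frac{17025 + 205 \left(-84\right)}{35837 - 8791} = \frac{17025 - 17220}{27046} = \left(-195\right) \frac{1}{27046} = - \frac{195}{27046}$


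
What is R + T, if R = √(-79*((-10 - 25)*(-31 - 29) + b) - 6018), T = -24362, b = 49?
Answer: -24362 + I*√175789 ≈ -24362.0 + 419.27*I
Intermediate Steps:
R = I*√175789 (R = √(-79*((-10 - 25)*(-31 - 29) + 49) - 6018) = √(-79*(-35*(-60) + 49) - 6018) = √(-79*(2100 + 49) - 6018) = √(-79*2149 - 6018) = √(-169771 - 6018) = √(-175789) = I*√175789 ≈ 419.27*I)
R + T = I*√175789 - 24362 = -24362 + I*√175789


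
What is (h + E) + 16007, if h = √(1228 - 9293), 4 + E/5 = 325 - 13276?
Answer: -48768 + I*√8065 ≈ -48768.0 + 89.805*I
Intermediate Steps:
E = -64775 (E = -20 + 5*(325 - 13276) = -20 + 5*(-12951) = -20 - 64755 = -64775)
h = I*√8065 (h = √(-8065) = I*√8065 ≈ 89.805*I)
(h + E) + 16007 = (I*√8065 - 64775) + 16007 = (-64775 + I*√8065) + 16007 = -48768 + I*√8065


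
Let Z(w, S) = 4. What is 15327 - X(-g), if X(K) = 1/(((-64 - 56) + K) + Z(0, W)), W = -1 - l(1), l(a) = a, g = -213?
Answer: 1486718/97 ≈ 15327.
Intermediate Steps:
W = -2 (W = -1 - 1*1 = -1 - 1 = -2)
X(K) = 1/(-116 + K) (X(K) = 1/(((-64 - 56) + K) + 4) = 1/((-120 + K) + 4) = 1/(-116 + K))
15327 - X(-g) = 15327 - 1/(-116 - 1*(-213)) = 15327 - 1/(-116 + 213) = 15327 - 1/97 = 1486718/97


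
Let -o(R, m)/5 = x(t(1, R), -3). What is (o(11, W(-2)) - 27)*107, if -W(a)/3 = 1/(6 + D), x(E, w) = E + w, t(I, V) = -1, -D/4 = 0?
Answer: -749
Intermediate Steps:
D = 0 (D = -4*0 = 0)
W(a) = -1/2 (W(a) = -3/(6 + 0) = -3/6 = -3*1/6 = -1/2)
o(R, m) = 20 (o(R, m) = -5*(-1 - 3) = -5*(-4) = 20)
(o(11, W(-2)) - 27)*107 = (20 - 27)*107 = -7*107 = -749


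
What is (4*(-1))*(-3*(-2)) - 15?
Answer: -39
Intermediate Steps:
(4*(-1))*(-3*(-2)) - 15 = -4*6 - 15 = -24 - 15 = -39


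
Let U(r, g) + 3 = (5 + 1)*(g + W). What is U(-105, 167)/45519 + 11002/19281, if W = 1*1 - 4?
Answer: 173238233/292550613 ≈ 0.59216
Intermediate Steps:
W = -3 (W = 1 - 4 = -3)
U(r, g) = -21 + 6*g (U(r, g) = -3 + (5 + 1)*(g - 3) = -3 + 6*(-3 + g) = -3 + (-18 + 6*g) = -21 + 6*g)
U(-105, 167)/45519 + 11002/19281 = (-21 + 6*167)/45519 + 11002/19281 = (-21 + 1002)*(1/45519) + 11002*(1/19281) = 981*(1/45519) + 11002/19281 = 327/15173 + 11002/19281 = 173238233/292550613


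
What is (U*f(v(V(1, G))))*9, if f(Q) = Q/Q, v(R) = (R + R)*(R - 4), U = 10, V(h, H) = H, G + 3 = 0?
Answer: 90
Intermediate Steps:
G = -3 (G = -3 + 0 = -3)
v(R) = 2*R*(-4 + R) (v(R) = (2*R)*(-4 + R) = 2*R*(-4 + R))
f(Q) = 1
(U*f(v(V(1, G))))*9 = (10*1)*9 = 10*9 = 90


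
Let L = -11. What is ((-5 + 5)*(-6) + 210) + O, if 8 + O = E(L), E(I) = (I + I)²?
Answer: 686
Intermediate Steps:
E(I) = 4*I² (E(I) = (2*I)² = 4*I²)
O = 476 (O = -8 + 4*(-11)² = -8 + 4*121 = -8 + 484 = 476)
((-5 + 5)*(-6) + 210) + O = ((-5 + 5)*(-6) + 210) + 476 = (0*(-6) + 210) + 476 = (0 + 210) + 476 = 210 + 476 = 686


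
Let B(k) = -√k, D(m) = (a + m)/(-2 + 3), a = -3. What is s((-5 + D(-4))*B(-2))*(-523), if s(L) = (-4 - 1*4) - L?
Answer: 4184 + 6276*I*√2 ≈ 4184.0 + 8875.6*I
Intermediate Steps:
D(m) = -3 + m (D(m) = (-3 + m)/(-2 + 3) = (-3 + m)/1 = (-3 + m)*1 = -3 + m)
s(L) = -8 - L (s(L) = (-4 - 4) - L = -8 - L)
s((-5 + D(-4))*B(-2))*(-523) = (-8 - (-5 + (-3 - 4))*(-√(-2)))*(-523) = (-8 - (-5 - 7)*(-I*√2))*(-523) = (-8 - (-12)*(-I*√2))*(-523) = (-8 - 12*I*√2)*(-523) = 4184 + 6276*I*√2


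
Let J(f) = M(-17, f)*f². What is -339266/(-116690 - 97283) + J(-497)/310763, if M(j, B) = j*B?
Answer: 446662597659851/66494891399 ≈ 6717.3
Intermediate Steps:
M(j, B) = B*j
J(f) = -17*f³ (J(f) = (f*(-17))*f² = (-17*f)*f² = -17*f³)
-339266/(-116690 - 97283) + J(-497)/310763 = -339266/(-116690 - 97283) - 17*(-497)³/310763 = -339266/(-213973) - 17*(-122763473)*(1/310763) = -339266*(-1/213973) + 2086979041*(1/310763) = 339266/213973 + 2086979041/310763 = 446662597659851/66494891399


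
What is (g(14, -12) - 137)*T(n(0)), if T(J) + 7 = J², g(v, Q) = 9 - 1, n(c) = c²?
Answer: 903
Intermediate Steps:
g(v, Q) = 8
T(J) = -7 + J²
(g(14, -12) - 137)*T(n(0)) = (8 - 137)*(-7 + (0²)²) = -129*(-7 + 0²) = -129*(-7 + 0) = -129*(-7) = 903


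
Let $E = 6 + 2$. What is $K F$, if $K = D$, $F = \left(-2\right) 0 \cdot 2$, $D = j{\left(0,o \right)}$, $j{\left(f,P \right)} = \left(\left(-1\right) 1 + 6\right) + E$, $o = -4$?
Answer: $0$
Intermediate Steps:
$E = 8$
$j{\left(f,P \right)} = 13$ ($j{\left(f,P \right)} = \left(\left(-1\right) 1 + 6\right) + 8 = \left(-1 + 6\right) + 8 = 5 + 8 = 13$)
$D = 13$
$F = 0$ ($F = 0 \cdot 2 = 0$)
$K = 13$
$K F = 13 \cdot 0 = 0$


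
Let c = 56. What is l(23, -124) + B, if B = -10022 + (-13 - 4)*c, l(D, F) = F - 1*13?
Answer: -11111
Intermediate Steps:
l(D, F) = -13 + F (l(D, F) = F - 13 = -13 + F)
B = -10974 (B = -10022 + (-13 - 4)*56 = -10022 - 17*56 = -10022 - 952 = -10974)
l(23, -124) + B = (-13 - 124) - 10974 = -137 - 10974 = -11111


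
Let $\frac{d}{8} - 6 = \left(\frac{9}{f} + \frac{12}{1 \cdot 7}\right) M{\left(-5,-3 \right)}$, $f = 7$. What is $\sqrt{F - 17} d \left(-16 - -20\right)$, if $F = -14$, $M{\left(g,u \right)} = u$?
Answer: $- 96 i \sqrt{31} \approx - 534.51 i$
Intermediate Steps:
$d = -24$ ($d = 48 + 8 \left(\frac{9}{7} + \frac{12}{1 \cdot 7}\right) \left(-3\right) = 48 + 8 \left(9 \cdot \frac{1}{7} + \frac{12}{7}\right) \left(-3\right) = 48 + 8 \left(\frac{9}{7} + 12 \cdot \frac{1}{7}\right) \left(-3\right) = 48 + 8 \left(\frac{9}{7} + \frac{12}{7}\right) \left(-3\right) = 48 + 8 \cdot 3 \left(-3\right) = 48 + 8 \left(-9\right) = 48 - 72 = -24$)
$\sqrt{F - 17} d \left(-16 - -20\right) = \sqrt{-14 - 17} \left(-24\right) \left(-16 - -20\right) = \sqrt{-31} \left(-24\right) \left(-16 + 20\right) = i \sqrt{31} \left(-24\right) 4 = - 24 i \sqrt{31} \cdot 4 = - 96 i \sqrt{31}$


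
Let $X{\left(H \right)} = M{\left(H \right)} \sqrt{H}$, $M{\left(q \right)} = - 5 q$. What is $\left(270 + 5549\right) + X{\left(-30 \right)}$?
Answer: $5819 + 150 i \sqrt{30} \approx 5819.0 + 821.58 i$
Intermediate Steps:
$X{\left(H \right)} = - 5 H^{\frac{3}{2}}$ ($X{\left(H \right)} = - 5 H \sqrt{H} = - 5 H^{\frac{3}{2}}$)
$\left(270 + 5549\right) + X{\left(-30 \right)} = \left(270 + 5549\right) - 5 \left(-30\right)^{\frac{3}{2}} = 5819 - 5 \left(- 30 i \sqrt{30}\right) = 5819 + 150 i \sqrt{30}$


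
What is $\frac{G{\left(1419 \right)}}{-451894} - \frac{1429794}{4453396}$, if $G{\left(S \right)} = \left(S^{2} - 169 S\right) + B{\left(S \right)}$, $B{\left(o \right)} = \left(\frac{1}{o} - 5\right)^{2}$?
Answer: $- \frac{4301690064639051013}{1013054218467294366} \approx -4.2463$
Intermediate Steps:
$B{\left(o \right)} = \left(-5 + \frac{1}{o}\right)^{2}$
$G{\left(S \right)} = S^{2} - 169 S + \frac{\left(-1 + 5 S\right)^{2}}{S^{2}}$ ($G{\left(S \right)} = \left(S^{2} - 169 S\right) + \frac{\left(-1 + 5 S\right)^{2}}{S^{2}} = S^{2} - 169 S + \frac{\left(-1 + 5 S\right)^{2}}{S^{2}}$)
$\frac{G{\left(1419 \right)}}{-451894} - \frac{1429794}{4453396} = \frac{\frac{1}{2013561} \left(\left(-1 + 5 \cdot 1419\right)^{2} + 1419^{3} \left(-169 + 1419\right)\right)}{-451894} - \frac{1429794}{4453396} = \frac{\left(-1 + 7095\right)^{2} + 2857243059 \cdot 1250}{2013561} \left(- \frac{1}{451894}\right) - \frac{714897}{2226698} = \frac{7094^{2} + 3571553823750}{2013561} \left(- \frac{1}{451894}\right) - \frac{714897}{2226698} = \frac{50324836 + 3571553823750}{2013561} \left(- \frac{1}{451894}\right) - \frac{714897}{2226698} = \frac{1}{2013561} \cdot 3571604148586 \left(- \frac{1}{451894}\right) - \frac{714897}{2226698} = \frac{3571604148586}{2013561} \left(- \frac{1}{451894}\right) - \frac{714897}{2226698} = - \frac{1785802074293}{454958067267} - \frac{714897}{2226698} = - \frac{4301690064639051013}{1013054218467294366}$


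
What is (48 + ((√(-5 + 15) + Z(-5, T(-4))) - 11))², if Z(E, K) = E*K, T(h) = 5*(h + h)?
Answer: (237 + √10)² ≈ 57678.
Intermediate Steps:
T(h) = 10*h (T(h) = 5*(2*h) = 10*h)
(48 + ((√(-5 + 15) + Z(-5, T(-4))) - 11))² = (48 + ((√(-5 + 15) - 50*(-4)) - 11))² = (48 + ((√10 - 5*(-40)) - 11))² = (48 + ((√10 + 200) - 11))² = (48 + ((200 + √10) - 11))² = (48 + (189 + √10))² = (237 + √10)²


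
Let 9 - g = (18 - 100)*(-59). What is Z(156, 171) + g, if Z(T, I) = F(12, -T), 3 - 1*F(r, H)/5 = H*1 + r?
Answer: -4094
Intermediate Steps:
g = -4829 (g = 9 - (18 - 100)*(-59) = 9 - (-82)*(-59) = 9 - 1*4838 = 9 - 4838 = -4829)
F(r, H) = 15 - 5*H - 5*r (F(r, H) = 15 - 5*(H*1 + r) = 15 - 5*(H + r) = 15 + (-5*H - 5*r) = 15 - 5*H - 5*r)
Z(T, I) = -45 + 5*T (Z(T, I) = 15 - (-5)*T - 5*12 = 15 + 5*T - 60 = -45 + 5*T)
Z(156, 171) + g = (-45 + 5*156) - 4829 = (-45 + 780) - 4829 = 735 - 4829 = -4094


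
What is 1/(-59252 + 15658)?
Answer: -1/43594 ≈ -2.2939e-5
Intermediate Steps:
1/(-59252 + 15658) = 1/(-43594) = -1/43594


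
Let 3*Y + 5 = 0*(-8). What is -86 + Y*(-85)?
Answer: 167/3 ≈ 55.667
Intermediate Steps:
Y = -5/3 (Y = -5/3 + (0*(-8))/3 = -5/3 + (⅓)*0 = -5/3 + 0 = -5/3 ≈ -1.6667)
-86 + Y*(-85) = -86 - 5/3*(-85) = -86 + 425/3 = 167/3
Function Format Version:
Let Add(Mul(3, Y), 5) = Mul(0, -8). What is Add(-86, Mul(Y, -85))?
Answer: Rational(167, 3) ≈ 55.667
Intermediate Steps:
Y = Rational(-5, 3) (Y = Add(Rational(-5, 3), Mul(Rational(1, 3), Mul(0, -8))) = Add(Rational(-5, 3), Mul(Rational(1, 3), 0)) = Add(Rational(-5, 3), 0) = Rational(-5, 3) ≈ -1.6667)
Add(-86, Mul(Y, -85)) = Add(-86, Mul(Rational(-5, 3), -85)) = Add(-86, Rational(425, 3)) = Rational(167, 3)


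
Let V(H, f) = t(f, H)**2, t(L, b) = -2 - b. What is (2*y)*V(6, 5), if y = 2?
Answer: 256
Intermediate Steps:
V(H, f) = (-2 - H)**2
(2*y)*V(6, 5) = (2*2)*(2 + 6)**2 = 4*8**2 = 4*64 = 256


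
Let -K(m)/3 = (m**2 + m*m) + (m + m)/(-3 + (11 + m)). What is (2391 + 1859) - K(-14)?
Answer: 5440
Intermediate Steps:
K(m) = -6*m**2 - 6*m/(8 + m) (K(m) = -3*((m**2 + m*m) + (m + m)/(-3 + (11 + m))) = -3*((m**2 + m**2) + (2*m)/(8 + m)) = -3*(2*m**2 + 2*m/(8 + m)) = -6*m**2 - 6*m/(8 + m))
(2391 + 1859) - K(-14) = (2391 + 1859) - (-6)*(-14)*(1 + (-14)**2 + 8*(-14))/(8 - 14) = 4250 - (-6)*(-14)*(1 + 196 - 112)/(-6) = 4250 - (-6)*(-14)*(-1)*85/6 = 4250 - 1*(-1190) = 4250 + 1190 = 5440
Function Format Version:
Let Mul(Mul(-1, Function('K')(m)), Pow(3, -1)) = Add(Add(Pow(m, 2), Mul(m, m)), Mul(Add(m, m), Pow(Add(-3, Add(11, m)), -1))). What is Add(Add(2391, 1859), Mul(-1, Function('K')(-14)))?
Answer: 5440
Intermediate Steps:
Function('K')(m) = Add(Mul(-6, Pow(m, 2)), Mul(-6, m, Pow(Add(8, m), -1))) (Function('K')(m) = Mul(-3, Add(Add(Pow(m, 2), Mul(m, m)), Mul(Add(m, m), Pow(Add(-3, Add(11, m)), -1)))) = Mul(-3, Add(Add(Pow(m, 2), Pow(m, 2)), Mul(Mul(2, m), Pow(Add(8, m), -1)))) = Mul(-3, Add(Mul(2, Pow(m, 2)), Mul(2, m, Pow(Add(8, m), -1)))) = Add(Mul(-6, Pow(m, 2)), Mul(-6, m, Pow(Add(8, m), -1))))
Add(Add(2391, 1859), Mul(-1, Function('K')(-14))) = Add(Add(2391, 1859), Mul(-1, Mul(-6, -14, Pow(Add(8, -14), -1), Add(1, Pow(-14, 2), Mul(8, -14))))) = Add(4250, Mul(-1, Mul(-6, -14, Pow(-6, -1), Add(1, 196, -112)))) = Add(4250, Mul(-1, Mul(-6, -14, Rational(-1, 6), 85))) = Add(4250, Mul(-1, -1190)) = Add(4250, 1190) = 5440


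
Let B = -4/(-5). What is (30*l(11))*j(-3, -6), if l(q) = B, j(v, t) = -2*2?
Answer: -96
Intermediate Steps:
B = ⅘ (B = -4*(-⅕) = ⅘ ≈ 0.80000)
j(v, t) = -4
l(q) = ⅘
(30*l(11))*j(-3, -6) = (30*(⅘))*(-4) = 24*(-4) = -96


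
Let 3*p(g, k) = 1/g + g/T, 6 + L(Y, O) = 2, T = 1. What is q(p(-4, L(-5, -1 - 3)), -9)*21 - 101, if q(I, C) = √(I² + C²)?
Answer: -101 + 7*√11953/4 ≈ 90.327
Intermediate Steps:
L(Y, O) = -4 (L(Y, O) = -6 + 2 = -4)
p(g, k) = g/3 + 1/(3*g) (p(g, k) = (1/g + g/1)/3 = (1/g + g*1)/3 = (1/g + g)/3 = (g + 1/g)/3 = g/3 + 1/(3*g))
q(I, C) = √(C² + I²)
q(p(-4, L(-5, -1 - 3)), -9)*21 - 101 = √((-9)² + ((⅓)*(1 + (-4)²)/(-4))²)*21 - 101 = √(81 + ((⅓)*(-¼)*(1 + 16))²)*21 - 101 = √(81 + ((⅓)*(-¼)*17)²)*21 - 101 = √(81 + (-17/12)²)*21 - 101 = √(81 + 289/144)*21 - 101 = √(11953/144)*21 - 101 = (√11953/12)*21 - 101 = 7*√11953/4 - 101 = -101 + 7*√11953/4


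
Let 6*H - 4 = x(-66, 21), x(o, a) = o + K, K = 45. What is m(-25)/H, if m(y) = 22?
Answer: -132/17 ≈ -7.7647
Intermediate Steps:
x(o, a) = 45 + o (x(o, a) = o + 45 = 45 + o)
H = -17/6 (H = ⅔ + (45 - 66)/6 = ⅔ + (⅙)*(-21) = ⅔ - 7/2 = -17/6 ≈ -2.8333)
m(-25)/H = 22/(-17/6) = 22*(-6/17) = -132/17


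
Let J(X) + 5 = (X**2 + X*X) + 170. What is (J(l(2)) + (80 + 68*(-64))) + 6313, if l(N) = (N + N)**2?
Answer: 2718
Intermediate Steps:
l(N) = 4*N**2 (l(N) = (2*N)**2 = 4*N**2)
J(X) = 165 + 2*X**2 (J(X) = -5 + ((X**2 + X*X) + 170) = -5 + ((X**2 + X**2) + 170) = -5 + (2*X**2 + 170) = -5 + (170 + 2*X**2) = 165 + 2*X**2)
(J(l(2)) + (80 + 68*(-64))) + 6313 = ((165 + 2*(4*2**2)**2) + (80 + 68*(-64))) + 6313 = ((165 + 2*(4*4)**2) + (80 - 4352)) + 6313 = ((165 + 2*16**2) - 4272) + 6313 = ((165 + 2*256) - 4272) + 6313 = ((165 + 512) - 4272) + 6313 = (677 - 4272) + 6313 = -3595 + 6313 = 2718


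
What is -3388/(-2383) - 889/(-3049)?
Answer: 12448499/7265767 ≈ 1.7133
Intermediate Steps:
-3388/(-2383) - 889/(-3049) = -3388*(-1/2383) - 889*(-1/3049) = 3388/2383 + 889/3049 = 12448499/7265767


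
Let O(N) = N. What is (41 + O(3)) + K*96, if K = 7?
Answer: 716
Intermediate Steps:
(41 + O(3)) + K*96 = (41 + 3) + 7*96 = 44 + 672 = 716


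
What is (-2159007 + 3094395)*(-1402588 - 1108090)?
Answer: -2348458073064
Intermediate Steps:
(-2159007 + 3094395)*(-1402588 - 1108090) = 935388*(-2510678) = -2348458073064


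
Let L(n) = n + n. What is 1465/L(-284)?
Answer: -1465/568 ≈ -2.5792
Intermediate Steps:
L(n) = 2*n
1465/L(-284) = 1465/((2*(-284))) = 1465/(-568) = 1465*(-1/568) = -1465/568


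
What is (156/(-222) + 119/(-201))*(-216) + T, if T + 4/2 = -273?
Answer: 11563/2479 ≈ 4.6644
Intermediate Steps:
T = -275 (T = -2 - 273 = -275)
(156/(-222) + 119/(-201))*(-216) + T = (156/(-222) + 119/(-201))*(-216) - 275 = (156*(-1/222) + 119*(-1/201))*(-216) - 275 = (-26/37 - 119/201)*(-216) - 275 = -9629/7437*(-216) - 275 = 693288/2479 - 275 = 11563/2479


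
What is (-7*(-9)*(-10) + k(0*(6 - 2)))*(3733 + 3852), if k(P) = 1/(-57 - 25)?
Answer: -9557285/2 ≈ -4.7786e+6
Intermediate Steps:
k(P) = -1/82 (k(P) = 1/(-82) = -1/82)
(-7*(-9)*(-10) + k(0*(6 - 2)))*(3733 + 3852) = (-7*(-9)*(-10) - 1/82)*(3733 + 3852) = (63*(-10) - 1/82)*7585 = (-630 - 1/82)*7585 = -51661/82*7585 = -9557285/2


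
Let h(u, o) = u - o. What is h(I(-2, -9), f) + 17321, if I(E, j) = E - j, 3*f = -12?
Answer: 17332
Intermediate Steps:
f = -4 (f = (1/3)*(-12) = -4)
h(I(-2, -9), f) + 17321 = ((-2 - 1*(-9)) - 1*(-4)) + 17321 = ((-2 + 9) + 4) + 17321 = (7 + 4) + 17321 = 11 + 17321 = 17332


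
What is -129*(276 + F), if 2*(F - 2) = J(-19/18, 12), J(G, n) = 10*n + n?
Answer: -44376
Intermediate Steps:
J(G, n) = 11*n
F = 68 (F = 2 + (11*12)/2 = 2 + (½)*132 = 2 + 66 = 68)
-129*(276 + F) = -129*(276 + 68) = -129*344 = -44376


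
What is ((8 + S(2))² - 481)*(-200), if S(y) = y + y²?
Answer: 57000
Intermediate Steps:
((8 + S(2))² - 481)*(-200) = ((8 + 2*(1 + 2))² - 481)*(-200) = ((8 + 2*3)² - 481)*(-200) = ((8 + 6)² - 481)*(-200) = (14² - 481)*(-200) = (196 - 481)*(-200) = -285*(-200) = 57000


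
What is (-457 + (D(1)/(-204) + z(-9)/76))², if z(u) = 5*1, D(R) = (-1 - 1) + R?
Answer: 784161609841/3755844 ≈ 2.0878e+5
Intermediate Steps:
D(R) = -2 + R
z(u) = 5
(-457 + (D(1)/(-204) + z(-9)/76))² = (-457 + ((-2 + 1)/(-204) + 5/76))² = (-457 + (-1*(-1/204) + 5*(1/76)))² = (-457 + (1/204 + 5/76))² = (-457 + 137/1938)² = (-885529/1938)² = 784161609841/3755844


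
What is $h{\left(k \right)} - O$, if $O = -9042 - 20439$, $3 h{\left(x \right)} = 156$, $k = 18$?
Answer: $29533$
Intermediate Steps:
$h{\left(x \right)} = 52$ ($h{\left(x \right)} = \frac{1}{3} \cdot 156 = 52$)
$O = -29481$ ($O = -9042 - 20439 = -29481$)
$h{\left(k \right)} - O = 52 - -29481 = 52 + 29481 = 29533$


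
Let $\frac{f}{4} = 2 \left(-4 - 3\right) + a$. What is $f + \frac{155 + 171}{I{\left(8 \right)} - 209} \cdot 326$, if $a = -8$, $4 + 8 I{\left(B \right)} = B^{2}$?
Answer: $- \frac{248016}{403} \approx -615.42$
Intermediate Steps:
$I{\left(B \right)} = - \frac{1}{2} + \frac{B^{2}}{8}$
$f = -88$ ($f = 4 \left(2 \left(-4 - 3\right) - 8\right) = 4 \left(2 \left(-7\right) - 8\right) = 4 \left(-14 - 8\right) = 4 \left(-22\right) = -88$)
$f + \frac{155 + 171}{I{\left(8 \right)} - 209} \cdot 326 = -88 + \frac{155 + 171}{\left(- \frac{1}{2} + \frac{8^{2}}{8}\right) - 209} \cdot 326 = -88 + \frac{326}{\left(- \frac{1}{2} + \frac{1}{8} \cdot 64\right) - 209} \cdot 326 = -88 + \frac{326}{\left(- \frac{1}{2} + 8\right) - 209} \cdot 326 = -88 + \frac{326}{\frac{15}{2} - 209} \cdot 326 = -88 + \frac{326}{- \frac{403}{2}} \cdot 326 = -88 + 326 \left(- \frac{2}{403}\right) 326 = -88 - \frac{212552}{403} = - \frac{248016}{403}$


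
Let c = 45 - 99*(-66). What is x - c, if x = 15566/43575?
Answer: -286664359/43575 ≈ -6578.6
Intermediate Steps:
x = 15566/43575 (x = 15566*(1/43575) = 15566/43575 ≈ 0.35722)
c = 6579 (c = 45 + 6534 = 6579)
x - c = 15566/43575 - 1*6579 = 15566/43575 - 6579 = -286664359/43575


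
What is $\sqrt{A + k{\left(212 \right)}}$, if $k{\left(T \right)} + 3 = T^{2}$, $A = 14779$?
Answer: $2 \sqrt{14930} \approx 244.38$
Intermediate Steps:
$k{\left(T \right)} = -3 + T^{2}$
$\sqrt{A + k{\left(212 \right)}} = \sqrt{14779 - \left(3 - 212^{2}\right)} = \sqrt{14779 + \left(-3 + 44944\right)} = \sqrt{14779 + 44941} = \sqrt{59720} = 2 \sqrt{14930}$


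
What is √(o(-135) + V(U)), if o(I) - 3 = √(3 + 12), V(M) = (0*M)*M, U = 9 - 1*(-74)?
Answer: √(3 + √15) ≈ 2.6216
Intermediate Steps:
U = 83 (U = 9 + 74 = 83)
V(M) = 0 (V(M) = 0*M = 0)
o(I) = 3 + √15 (o(I) = 3 + √(3 + 12) = 3 + √15)
√(o(-135) + V(U)) = √((3 + √15) + 0) = √(3 + √15)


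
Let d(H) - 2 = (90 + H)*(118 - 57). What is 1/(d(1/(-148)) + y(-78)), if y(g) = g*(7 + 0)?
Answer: 148/731947 ≈ 0.00020220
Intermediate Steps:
y(g) = 7*g (y(g) = g*7 = 7*g)
d(H) = 5492 + 61*H (d(H) = 2 + (90 + H)*(118 - 57) = 2 + (90 + H)*61 = 2 + (5490 + 61*H) = 5492 + 61*H)
1/(d(1/(-148)) + y(-78)) = 1/((5492 + 61/(-148)) + 7*(-78)) = 1/((5492 + 61*(-1/148)) - 546) = 1/((5492 - 61/148) - 546) = 1/(812755/148 - 546) = 1/(731947/148) = 148/731947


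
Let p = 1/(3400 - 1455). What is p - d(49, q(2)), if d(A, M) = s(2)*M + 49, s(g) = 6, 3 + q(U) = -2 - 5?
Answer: 21396/1945 ≈ 11.001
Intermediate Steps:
q(U) = -10 (q(U) = -3 + (-2 - 5) = -3 - 7 = -10)
d(A, M) = 49 + 6*M (d(A, M) = 6*M + 49 = 49 + 6*M)
p = 1/1945 ≈ 0.00051414
p - d(49, q(2)) = 1/1945 - (49 + 6*(-10)) = 1/1945 - (49 - 60) = 1/1945 - 1*(-11) = 1/1945 + 11 = 21396/1945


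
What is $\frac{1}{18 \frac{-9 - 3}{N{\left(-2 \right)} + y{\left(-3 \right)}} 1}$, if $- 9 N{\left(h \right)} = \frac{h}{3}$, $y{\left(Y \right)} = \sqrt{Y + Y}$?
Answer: $- \frac{1}{2916} - \frac{i \sqrt{6}}{216} \approx -0.00034294 - 0.01134 i$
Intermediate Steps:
$y{\left(Y \right)} = \sqrt{2} \sqrt{Y}$ ($y{\left(Y \right)} = \sqrt{2 Y} = \sqrt{2} \sqrt{Y}$)
$N{\left(h \right)} = - \frac{h}{27}$ ($N{\left(h \right)} = - \frac{h \frac{1}{3}}{9} = - \frac{\frac{1}{3} h}{9} = - \frac{h}{27}$)
$\frac{1}{18 \frac{-9 - 3}{N{\left(-2 \right)} + y{\left(-3 \right)}} 1} = \frac{1}{18 \frac{-9 - 3}{\left(- \frac{1}{27}\right) \left(-2\right) + \sqrt{2} \sqrt{-3}} \cdot 1} = \frac{1}{18 \left(- \frac{12}{\frac{2}{27} + \sqrt{2} i \sqrt{3}}\right) 1} = \frac{1}{18 \left(- \frac{12}{\frac{2}{27} + i \sqrt{6}}\right) 1} = \frac{1}{- \frac{216}{\frac{2}{27} + i \sqrt{6}} \cdot 1} = \frac{1}{\left(-216\right) \frac{1}{\frac{2}{27} + i \sqrt{6}}} = - \frac{1}{2916} - \frac{i \sqrt{6}}{216}$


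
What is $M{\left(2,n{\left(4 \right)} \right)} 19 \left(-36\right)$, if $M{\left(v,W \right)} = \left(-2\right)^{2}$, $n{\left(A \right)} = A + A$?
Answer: $-2736$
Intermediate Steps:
$n{\left(A \right)} = 2 A$
$M{\left(v,W \right)} = 4$
$M{\left(2,n{\left(4 \right)} \right)} 19 \left(-36\right) = 4 \cdot 19 \left(-36\right) = 76 \left(-36\right) = -2736$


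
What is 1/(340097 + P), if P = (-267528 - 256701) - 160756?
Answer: -1/344888 ≈ -2.8995e-6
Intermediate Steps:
P = -684985 (P = -524229 - 160756 = -684985)
1/(340097 + P) = 1/(340097 - 684985) = 1/(-344888) = -1/344888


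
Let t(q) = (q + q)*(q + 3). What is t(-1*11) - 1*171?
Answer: 5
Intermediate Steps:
t(q) = 2*q*(3 + q) (t(q) = (2*q)*(3 + q) = 2*q*(3 + q))
t(-1*11) - 1*171 = 2*(-1*11)*(3 - 1*11) - 1*171 = 2*(-11)*(3 - 11) - 171 = 2*(-11)*(-8) - 171 = 176 - 171 = 5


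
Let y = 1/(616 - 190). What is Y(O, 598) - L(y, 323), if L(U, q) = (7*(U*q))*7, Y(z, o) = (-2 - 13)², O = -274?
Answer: 80023/426 ≈ 187.85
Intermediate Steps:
Y(z, o) = 225 (Y(z, o) = (-15)² = 225)
y = 1/426 ≈ 0.0023474
L(U, q) = 49*U*q (L(U, q) = (7*U*q)*7 = 49*U*q)
Y(O, 598) - L(y, 323) = 225 - 49*323/426 = 225 - 1*15827/426 = 225 - 15827/426 = 80023/426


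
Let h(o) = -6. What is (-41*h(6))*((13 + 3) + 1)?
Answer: 4182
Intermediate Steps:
(-41*h(6))*((13 + 3) + 1) = (-41*(-6))*((13 + 3) + 1) = 246*(16 + 1) = 246*17 = 4182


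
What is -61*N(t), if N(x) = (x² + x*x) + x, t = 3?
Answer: -1281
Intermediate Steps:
N(x) = x + 2*x² (N(x) = (x² + x²) + x = 2*x² + x = x + 2*x²)
-61*N(t) = -183*(1 + 2*3) = -183*(1 + 6) = -183*7 = -61*21 = -1281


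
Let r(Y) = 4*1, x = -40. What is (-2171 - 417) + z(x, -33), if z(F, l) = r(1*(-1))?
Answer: -2584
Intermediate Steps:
r(Y) = 4
z(F, l) = 4
(-2171 - 417) + z(x, -33) = (-2171 - 417) + 4 = -2588 + 4 = -2584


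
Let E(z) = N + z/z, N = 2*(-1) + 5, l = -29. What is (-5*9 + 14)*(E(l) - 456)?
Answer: 14012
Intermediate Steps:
N = 3 (N = -2 + 5 = 3)
E(z) = 4 (E(z) = 3 + z/z = 3 + 1 = 4)
(-5*9 + 14)*(E(l) - 456) = (-5*9 + 14)*(4 - 456) = (-45 + 14)*(-452) = -31*(-452) = 14012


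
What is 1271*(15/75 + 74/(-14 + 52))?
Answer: 259284/95 ≈ 2729.3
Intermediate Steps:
1271*(15/75 + 74/(-14 + 52)) = 1271*(15*(1/75) + 74/38) = 1271*(⅕ + 74*(1/38)) = 1271*(⅕ + 37/19) = 1271*(204/95) = 259284/95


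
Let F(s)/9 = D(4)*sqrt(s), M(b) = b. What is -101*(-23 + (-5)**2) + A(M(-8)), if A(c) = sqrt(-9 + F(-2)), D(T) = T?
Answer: -202 + 3*sqrt(-1 + 4*I*sqrt(2)) ≈ -197.38 + 5.5091*I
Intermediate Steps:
F(s) = 36*sqrt(s) (F(s) = 9*(4*sqrt(s)) = 36*sqrt(s))
A(c) = sqrt(-9 + 36*I*sqrt(2)) (A(c) = sqrt(-9 + 36*sqrt(-2)) = sqrt(-9 + 36*(I*sqrt(2))) = sqrt(-9 + 36*I*sqrt(2)))
-101*(-23 + (-5)**2) + A(M(-8)) = -101*(-23 + (-5)**2) + 3*sqrt(-1 + 4*I*sqrt(2)) = -101*(-23 + 25) + 3*sqrt(-1 + 4*I*sqrt(2)) = -101*2 + 3*sqrt(-1 + 4*I*sqrt(2)) = -202 + 3*sqrt(-1 + 4*I*sqrt(2))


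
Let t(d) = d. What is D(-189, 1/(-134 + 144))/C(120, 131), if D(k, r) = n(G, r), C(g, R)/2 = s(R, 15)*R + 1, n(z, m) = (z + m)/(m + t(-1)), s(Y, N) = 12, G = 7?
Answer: -71/28314 ≈ -0.0025076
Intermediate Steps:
n(z, m) = (m + z)/(-1 + m) (n(z, m) = (z + m)/(m - 1) = (m + z)/(-1 + m))
C(g, R) = 2 + 24*R (C(g, R) = 2*(12*R + 1) = 2*(1 + 12*R) = 2 + 24*R)
D(k, r) = (7 + r)/(-1 + r) (D(k, r) = (r + 7)/(-1 + r) = (7 + r)/(-1 + r))
D(-189, 1/(-134 + 144))/C(120, 131) = ((7 + 1/(-134 + 144))/(-1 + 1/(-134 + 144)))/(2 + 24*131) = ((7 + 1/10)/(-1 + 1/10))/(2 + 3144) = ((7 + ⅒)/(-1 + ⅒))/3146 = ((71/10)/(-9/10))*(1/3146) = -10/9*71/10*(1/3146) = -71/9*1/3146 = -71/28314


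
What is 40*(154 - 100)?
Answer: 2160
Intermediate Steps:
40*(154 - 100) = 40*54 = 2160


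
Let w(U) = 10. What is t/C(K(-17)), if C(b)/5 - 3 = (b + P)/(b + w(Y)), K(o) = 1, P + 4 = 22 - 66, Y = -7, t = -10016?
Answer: 55088/35 ≈ 1573.9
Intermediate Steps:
P = -48 (P = -4 + (22 - 66) = -4 - 44 = -48)
C(b) = 15 + 5*(-48 + b)/(10 + b) (C(b) = 15 + 5*((b - 48)/(b + 10)) = 15 + 5*((-48 + b)/(10 + b)) = 15 + 5*(-48 + b)/(10 + b))
t/C(K(-17)) = -10016*(10 + 1)/(10*(-9 + 2*1)) = -10016*11/(10*(-9 + 2)) = -10016/(10*(1/11)*(-7)) = -10016/(-70/11) = -10016*(-11/70) = 55088/35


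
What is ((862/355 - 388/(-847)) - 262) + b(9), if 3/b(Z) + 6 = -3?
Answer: -234035533/902055 ≈ -259.45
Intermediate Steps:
b(Z) = -1/3 (b(Z) = 3/(-6 - 3) = 3/(-9) = 3*(-1/9) = -1/3)
((862/355 - 388/(-847)) - 262) + b(9) = ((862/355 - 388/(-847)) - 262) - 1/3 = ((862*(1/355) - 388*(-1/847)) - 262) - 1/3 = ((862/355 + 388/847) - 262) - 1/3 = (867854/300685 - 262) - 1/3 = -77911616/300685 - 1/3 = -234035533/902055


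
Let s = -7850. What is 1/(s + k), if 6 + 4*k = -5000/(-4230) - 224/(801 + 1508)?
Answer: -1953414/15336700147 ≈ -0.00012737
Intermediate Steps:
k = -2400247/1953414 (k = -3/2 + (-5000/(-4230) - 224/(801 + 1508))/4 = -3/2 + (-5000*(-1/4230) - 224/2309)/4 = -3/2 + (500/423 - 224*1/2309)/4 = -3/2 + (500/423 - 224/2309)/4 = -3/2 + (1/4)*(1059748/976707) = -3/2 + 264937/976707 = -2400247/1953414 ≈ -1.2287)
1/(s + k) = 1/(-7850 - 2400247/1953414) = 1/(-15336700147/1953414) = -1953414/15336700147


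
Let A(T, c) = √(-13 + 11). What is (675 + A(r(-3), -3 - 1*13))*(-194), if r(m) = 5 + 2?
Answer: -130950 - 194*I*√2 ≈ -1.3095e+5 - 274.36*I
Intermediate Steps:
r(m) = 7
A(T, c) = I*√2 (A(T, c) = √(-2) = I*√2)
(675 + A(r(-3), -3 - 1*13))*(-194) = (675 + I*√2)*(-194) = -130950 - 194*I*√2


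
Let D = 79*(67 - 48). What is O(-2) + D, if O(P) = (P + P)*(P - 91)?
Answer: 1873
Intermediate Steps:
O(P) = 2*P*(-91 + P) (O(P) = (2*P)*(-91 + P) = 2*P*(-91 + P))
D = 1501 (D = 79*19 = 1501)
O(-2) + D = 2*(-2)*(-91 - 2) + 1501 = 2*(-2)*(-93) + 1501 = 372 + 1501 = 1873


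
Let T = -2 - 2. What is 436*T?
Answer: -1744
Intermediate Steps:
T = -4
436*T = 436*(-4) = -1744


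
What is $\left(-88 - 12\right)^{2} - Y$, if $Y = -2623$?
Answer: $12623$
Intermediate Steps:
$\left(-88 - 12\right)^{2} - Y = \left(-88 - 12\right)^{2} - -2623 = \left(-100\right)^{2} + 2623 = 10000 + 2623 = 12623$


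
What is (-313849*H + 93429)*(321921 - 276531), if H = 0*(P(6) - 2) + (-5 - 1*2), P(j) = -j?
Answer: 103959985080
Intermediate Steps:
H = -7 (H = 0*(-1*6 - 2) + (-5 - 1*2) = 0*(-6 - 2) + (-5 - 2) = 0*(-8) - 7 = 0 - 7 = -7)
(-313849*H + 93429)*(321921 - 276531) = (-313849*(-7) + 93429)*(321921 - 276531) = (2196943 + 93429)*45390 = 2290372*45390 = 103959985080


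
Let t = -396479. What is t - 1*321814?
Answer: -718293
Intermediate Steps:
t - 1*321814 = -396479 - 1*321814 = -396479 - 321814 = -718293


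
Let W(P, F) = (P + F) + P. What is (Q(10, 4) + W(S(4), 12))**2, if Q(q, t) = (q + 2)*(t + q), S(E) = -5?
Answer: 28900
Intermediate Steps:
W(P, F) = F + 2*P (W(P, F) = (F + P) + P = F + 2*P)
Q(q, t) = (2 + q)*(q + t)
(Q(10, 4) + W(S(4), 12))**2 = ((10**2 + 2*10 + 2*4 + 10*4) + (12 + 2*(-5)))**2 = ((100 + 20 + 8 + 40) + (12 - 10))**2 = (168 + 2)**2 = 170**2 = 28900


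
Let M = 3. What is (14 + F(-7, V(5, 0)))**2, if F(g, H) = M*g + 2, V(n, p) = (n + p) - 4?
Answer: 25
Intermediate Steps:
V(n, p) = -4 + n + p
F(g, H) = 2 + 3*g (F(g, H) = 3*g + 2 = 2 + 3*g)
(14 + F(-7, V(5, 0)))**2 = (14 + (2 + 3*(-7)))**2 = (14 + (2 - 21))**2 = (14 - 19)**2 = (-5)**2 = 25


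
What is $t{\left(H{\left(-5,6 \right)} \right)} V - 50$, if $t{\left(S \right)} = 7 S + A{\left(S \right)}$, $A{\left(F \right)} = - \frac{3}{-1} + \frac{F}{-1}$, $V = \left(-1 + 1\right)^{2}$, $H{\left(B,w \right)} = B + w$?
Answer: $-50$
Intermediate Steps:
$V = 0$ ($V = 0^{2} = 0$)
$A{\left(F \right)} = 3 - F$ ($A{\left(F \right)} = \left(-3\right) \left(-1\right) + F \left(-1\right) = 3 - F$)
$t{\left(S \right)} = 3 + 6 S$ ($t{\left(S \right)} = 7 S - \left(-3 + S\right) = 3 + 6 S$)
$t{\left(H{\left(-5,6 \right)} \right)} V - 50 = \left(3 + 6 \left(-5 + 6\right)\right) 0 - 50 = \left(3 + 6 \cdot 1\right) 0 - 50 = \left(3 + 6\right) 0 - 50 = 9 \cdot 0 - 50 = 0 - 50 = -50$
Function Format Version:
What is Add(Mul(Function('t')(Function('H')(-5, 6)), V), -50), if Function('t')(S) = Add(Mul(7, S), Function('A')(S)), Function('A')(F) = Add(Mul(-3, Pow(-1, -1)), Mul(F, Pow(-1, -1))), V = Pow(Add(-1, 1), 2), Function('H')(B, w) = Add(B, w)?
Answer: -50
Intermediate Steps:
V = 0 (V = Pow(0, 2) = 0)
Function('A')(F) = Add(3, Mul(-1, F)) (Function('A')(F) = Add(Mul(-3, -1), Mul(F, -1)) = Add(3, Mul(-1, F)))
Function('t')(S) = Add(3, Mul(6, S)) (Function('t')(S) = Add(Mul(7, S), Add(3, Mul(-1, S))) = Add(3, Mul(6, S)))
Add(Mul(Function('t')(Function('H')(-5, 6)), V), -50) = Add(Mul(Add(3, Mul(6, Add(-5, 6))), 0), -50) = Add(Mul(Add(3, Mul(6, 1)), 0), -50) = Add(Mul(Add(3, 6), 0), -50) = Add(Mul(9, 0), -50) = Add(0, -50) = -50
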